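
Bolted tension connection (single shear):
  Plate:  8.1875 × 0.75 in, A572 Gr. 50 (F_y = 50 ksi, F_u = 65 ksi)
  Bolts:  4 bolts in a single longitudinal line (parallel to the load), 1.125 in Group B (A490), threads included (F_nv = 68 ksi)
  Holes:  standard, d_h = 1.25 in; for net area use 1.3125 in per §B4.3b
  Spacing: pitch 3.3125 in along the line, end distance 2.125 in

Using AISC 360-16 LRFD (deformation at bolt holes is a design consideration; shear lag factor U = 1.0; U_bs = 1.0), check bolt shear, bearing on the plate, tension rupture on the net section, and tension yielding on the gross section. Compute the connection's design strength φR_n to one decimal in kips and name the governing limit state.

202.8 kips (bolt shear governs)

Bolt shear: A_b = π(1.125)²/4 = 0.99402 in². φR_n = 0.75 × 68 × 0.99402 × 4 × 1 = 202.8 kips.
Bearing (0.75 in plate, F_u = 65 ksi): end bolts L_c = 2.125 − 1.25/2 = 1.5, R_n = min(1.2×1.5×0.75×65, 2.4×1.125×0.75×65) = 87.75 kips/bolt; interior L_c = 3.3125 − 1.25 = 2.0625, R_n = 120.66 kips/bolt. φR_n = 0.75 × (1×87.75 + 3×120.66) = 337.3 kips.
Tension rupture (net): A_n = (8.1875 − 1×1.3125)×0.75 = 5.1563 in² (U = 1.0, A_e = A_n). φR_n = 0.75 × 65 × 5.1563 = 251.4 kips.
Tension yield (gross): A_g = 8.1875×0.75 = 6.1406 in². φR_n = 0.90 × 50 × 6.1406 = 276.3 kips.
Governing: min(202.8, 337.3, 251.4, 276.3) = 202.8 kips → bolt shear.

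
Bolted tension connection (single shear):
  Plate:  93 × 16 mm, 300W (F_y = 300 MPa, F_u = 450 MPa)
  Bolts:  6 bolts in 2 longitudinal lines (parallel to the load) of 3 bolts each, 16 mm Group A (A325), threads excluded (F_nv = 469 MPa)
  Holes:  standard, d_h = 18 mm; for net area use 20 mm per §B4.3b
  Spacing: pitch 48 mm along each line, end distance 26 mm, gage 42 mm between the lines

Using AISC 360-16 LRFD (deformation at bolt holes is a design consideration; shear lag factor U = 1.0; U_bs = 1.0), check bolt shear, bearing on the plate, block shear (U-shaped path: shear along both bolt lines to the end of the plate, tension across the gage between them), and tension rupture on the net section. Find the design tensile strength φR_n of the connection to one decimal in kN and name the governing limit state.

286.2 kN (net-section rupture governs)

Bolt shear: A_b = π(16)²/4 = 201.06 mm². φR_n = 0.75 × 469 × 201.06 × 6 × 1 = 424.3 kN.
Bearing (16 mm plate, F_u = 450 MPa): end bolts L_c = 26 − 18/2 = 17, R_n = min(1.2×17×16×450, 2.4×16×16×450) = 146.88 kN/bolt; interior L_c = 48 − 18 = 30, R_n = 259.2 kN/bolt. φR_n = 0.75 × (2×146.88 + 4×259.2) = 997.9 kN.
Block shear: shear path 2×[26+2×48] = 2×122 mm, A_gv = 3904, A_nv = 2×(122 − 2.5×20)×16 = 2304 mm²; tension across gage: (42 − 1×20)×16 = 352 mm². R_n = min(0.6×450×2304, 0.6×300×3904) + 1.0×450×352 = min(622.08, 702.72) + 158.4 = 780.48 kN. φR_n = 0.75 × 780.48 = 585.4 kN.
Tension rupture (net): A_n = (93 − 2×20)×16 = 848 mm² (U = 1.0, A_e = A_n). φR_n = 0.75 × 450 × 848 = 286.2 kN.
Governing: min(424.3, 997.9, 585.4, 286.2) = 286.2 kN → net-section rupture.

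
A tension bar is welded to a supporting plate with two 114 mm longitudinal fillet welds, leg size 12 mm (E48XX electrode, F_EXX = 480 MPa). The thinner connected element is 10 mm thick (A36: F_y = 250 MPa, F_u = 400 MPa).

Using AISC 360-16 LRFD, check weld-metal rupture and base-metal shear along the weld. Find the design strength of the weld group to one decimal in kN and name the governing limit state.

342.0 kN (base-metal shear governs)

Weld metal: throat = 0.707×12 = 8.484 mm, L = 2×114 = 228 mm. φR_n = 0.75 × 0.6 × 480 × 8.484 × 228 = 417.8 kN.
Base metal shear (10 mm plate): yield φR_n = 1.0×0.6×250×10×228 = 342.0 kN; rupture φR_n = 0.75×0.6×400×10×228 = 410.4 kN; take 342.0 kN (yield).
Governing: min(417.8, 342.0) = 342.0 kN → base-metal shear.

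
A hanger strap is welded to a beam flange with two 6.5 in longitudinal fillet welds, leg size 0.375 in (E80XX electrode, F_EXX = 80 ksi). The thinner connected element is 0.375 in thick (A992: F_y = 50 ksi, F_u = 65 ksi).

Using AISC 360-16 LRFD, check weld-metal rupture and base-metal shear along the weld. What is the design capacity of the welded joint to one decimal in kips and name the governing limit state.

Weld metal: throat = 0.707×0.375 = 0.26513 in, L = 2×6.5 = 13 in. φR_n = 0.75 × 0.6 × 80 × 0.26513 × 13 = 124.1 kips.
Base metal shear (0.375 in plate): yield φR_n = 1.0×0.6×50×0.375×13 = 146.3 kips; rupture φR_n = 0.75×0.6×65×0.375×13 = 142.6 kips; take 142.6 kips (rupture).
Governing: min(124.1, 142.6) = 124.1 kips → weld metal.

124.1 kips (weld metal governs)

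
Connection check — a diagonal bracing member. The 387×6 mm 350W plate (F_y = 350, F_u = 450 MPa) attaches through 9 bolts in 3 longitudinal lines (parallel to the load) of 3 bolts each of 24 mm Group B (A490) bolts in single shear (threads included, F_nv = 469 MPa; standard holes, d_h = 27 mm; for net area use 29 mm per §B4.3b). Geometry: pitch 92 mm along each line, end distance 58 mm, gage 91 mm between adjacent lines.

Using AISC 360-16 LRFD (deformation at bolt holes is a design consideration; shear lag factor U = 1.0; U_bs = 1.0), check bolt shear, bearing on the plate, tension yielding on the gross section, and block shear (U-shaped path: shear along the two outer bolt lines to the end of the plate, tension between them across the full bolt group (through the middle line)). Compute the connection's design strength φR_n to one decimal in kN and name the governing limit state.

Bolt shear: A_b = π(24)²/4 = 452.39 mm². φR_n = 0.75 × 469 × 452.39 × 9 × 1 = 1432.2 kN.
Bearing (6 mm plate, F_u = 450 MPa): end bolts L_c = 58 − 27/2 = 44.5, R_n = min(1.2×44.5×6×450, 2.4×24×6×450) = 144.18 kN/bolt; interior L_c = 92 − 27 = 65, R_n = 155.52 kN/bolt. φR_n = 0.75 × (3×144.18 + 6×155.52) = 1024.2 kN.
Tension yield (gross): A_g = 387×6 = 2322 mm². φR_n = 0.90 × 350 × 2322 = 731.4 kN.
Block shear: shear path 2×[58+2×92] = 2×242 mm, A_gv = 2904, A_nv = 2×(242 − 2.5×29)×6 = 2034 mm²; tension across gage: (182 − 2×29)×6 = 744 mm². R_n = min(0.6×450×2034, 0.6×350×2904) + 1.0×450×744 = min(549.18, 609.84) + 334.8 = 883.98 kN. φR_n = 0.75 × 883.98 = 663.0 kN.
Governing: min(1432.2, 1024.2, 731.4, 663.0) = 663.0 kN → block shear.

663.0 kN (block shear governs)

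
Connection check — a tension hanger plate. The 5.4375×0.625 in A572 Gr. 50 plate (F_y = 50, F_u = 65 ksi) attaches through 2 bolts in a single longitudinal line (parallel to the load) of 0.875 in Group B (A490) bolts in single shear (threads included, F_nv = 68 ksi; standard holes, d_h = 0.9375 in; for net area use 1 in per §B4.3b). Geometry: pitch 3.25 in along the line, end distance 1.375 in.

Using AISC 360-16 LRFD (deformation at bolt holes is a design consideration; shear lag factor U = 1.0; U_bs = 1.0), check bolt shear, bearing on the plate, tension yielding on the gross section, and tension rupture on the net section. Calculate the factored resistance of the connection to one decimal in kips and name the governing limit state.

Bolt shear: A_b = π(0.875)²/4 = 0.60132 in². φR_n = 0.75 × 68 × 0.60132 × 2 × 1 = 61.3 kips.
Bearing (0.625 in plate, F_u = 65 ksi): end bolts L_c = 1.375 − 0.9375/2 = 0.90625, R_n = min(1.2×0.90625×0.625×65, 2.4×0.875×0.625×65) = 44.18 kips/bolt; interior L_c = 3.25 − 0.9375 = 2.3125, R_n = 85.313 kips/bolt. φR_n = 0.75 × (1×44.18 + 1×85.313) = 97.1 kips.
Tension yield (gross): A_g = 5.4375×0.625 = 3.3984 in². φR_n = 0.90 × 50 × 3.3984 = 152.9 kips.
Tension rupture (net): A_n = (5.4375 − 1×1)×0.625 = 2.7734 in² (U = 1.0, A_e = A_n). φR_n = 0.75 × 65 × 2.7734 = 135.2 kips.
Governing: min(61.3, 97.1, 152.9, 135.2) = 61.3 kips → bolt shear.

61.3 kips (bolt shear governs)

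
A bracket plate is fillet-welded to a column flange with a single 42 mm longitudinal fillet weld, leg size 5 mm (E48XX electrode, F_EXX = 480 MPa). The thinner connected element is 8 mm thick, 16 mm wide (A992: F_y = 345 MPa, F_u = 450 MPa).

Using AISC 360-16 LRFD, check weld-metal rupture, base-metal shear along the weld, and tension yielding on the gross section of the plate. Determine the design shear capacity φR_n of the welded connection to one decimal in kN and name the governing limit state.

32.1 kN (weld metal governs)

Weld metal: throat = 0.707×5 = 3.535 mm, L = 42 mm. φR_n = 0.75 × 0.6 × 480 × 3.535 × 42 = 32.1 kN.
Base metal shear (8 mm plate): yield φR_n = 1.0×0.6×345×8×42 = 69.6 kN; rupture φR_n = 0.75×0.6×450×8×42 = 68.0 kN; take 68.0 kN (rupture).
Tension yield (gross): A_g = 16×8 = 128 mm². φR_n = 0.90 × 345 × 128 = 39.7 kN.
Governing: min(32.1, 68.0, 39.7) = 32.1 kN → weld metal.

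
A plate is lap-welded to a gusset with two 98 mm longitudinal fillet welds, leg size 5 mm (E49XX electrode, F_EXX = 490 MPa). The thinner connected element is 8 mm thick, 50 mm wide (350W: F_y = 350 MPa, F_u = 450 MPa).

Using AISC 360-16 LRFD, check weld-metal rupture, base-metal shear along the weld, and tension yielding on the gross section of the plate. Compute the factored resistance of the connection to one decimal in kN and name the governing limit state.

Weld metal: throat = 0.707×5 = 3.535 mm, L = 2×98 = 196 mm. φR_n = 0.75 × 0.6 × 490 × 3.535 × 196 = 152.8 kN.
Base metal shear (8 mm plate): yield φR_n = 1.0×0.6×350×8×196 = 329.3 kN; rupture φR_n = 0.75×0.6×450×8×196 = 317.5 kN; take 317.5 kN (rupture).
Tension yield (gross): A_g = 50×8 = 400 mm². φR_n = 0.90 × 350 × 400 = 126.0 kN.
Governing: min(152.8, 317.5, 126.0) = 126.0 kN → gross-section yield.

126.0 kN (gross-section yield governs)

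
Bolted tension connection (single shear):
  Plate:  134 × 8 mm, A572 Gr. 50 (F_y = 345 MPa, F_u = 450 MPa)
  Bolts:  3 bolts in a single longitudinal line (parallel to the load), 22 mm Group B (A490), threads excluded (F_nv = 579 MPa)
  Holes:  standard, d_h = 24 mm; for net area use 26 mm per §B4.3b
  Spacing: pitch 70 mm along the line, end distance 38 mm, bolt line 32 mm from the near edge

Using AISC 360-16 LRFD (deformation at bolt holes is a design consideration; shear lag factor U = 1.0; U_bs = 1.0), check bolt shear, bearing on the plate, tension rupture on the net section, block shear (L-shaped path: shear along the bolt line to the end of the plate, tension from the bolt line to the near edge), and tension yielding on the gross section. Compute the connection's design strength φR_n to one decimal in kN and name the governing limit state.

234.4 kN (block shear governs)

Bolt shear: A_b = π(22)²/4 = 380.13 mm². φR_n = 0.75 × 579 × 380.13 × 3 × 1 = 495.2 kN.
Bearing (8 mm plate, F_u = 450 MPa): end bolts L_c = 38 − 24/2 = 26, R_n = min(1.2×26×8×450, 2.4×22×8×450) = 112.32 kN/bolt; interior L_c = 70 − 24 = 46, R_n = 190.08 kN/bolt. φR_n = 0.75 × (1×112.32 + 2×190.08) = 369.4 kN.
Tension rupture (net): A_n = (134 − 1×26)×8 = 864 mm² (U = 1.0, A_e = A_n). φR_n = 0.75 × 450 × 864 = 291.6 kN.
Block shear: shear path 1×[38+2×70] = 1×178 mm, A_gv = 1424, A_nv = 1×(178 − 2.5×26)×8 = 904 mm²; tension to near edge: (32 − 0.5×26)×8 = 152 mm². R_n = min(0.6×450×904, 0.6×345×1424) + 1.0×450×152 = min(244.08, 294.77) + 68.4 = 312.48 kN. φR_n = 0.75 × 312.48 = 234.4 kN.
Tension yield (gross): A_g = 134×8 = 1072 mm². φR_n = 0.90 × 345 × 1072 = 332.9 kN.
Governing: min(495.2, 369.4, 291.6, 234.4, 332.9) = 234.4 kN → block shear.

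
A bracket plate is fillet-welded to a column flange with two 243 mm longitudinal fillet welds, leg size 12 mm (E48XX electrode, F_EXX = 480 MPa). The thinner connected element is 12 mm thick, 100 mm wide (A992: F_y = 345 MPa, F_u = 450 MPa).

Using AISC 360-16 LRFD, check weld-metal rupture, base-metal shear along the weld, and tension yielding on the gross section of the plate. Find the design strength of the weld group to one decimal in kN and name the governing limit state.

372.6 kN (gross-section yield governs)

Weld metal: throat = 0.707×12 = 8.484 mm, L = 2×243 = 486 mm. φR_n = 0.75 × 0.6 × 480 × 8.484 × 486 = 890.6 kN.
Base metal shear (12 mm plate): yield φR_n = 1.0×0.6×345×12×486 = 1207.2 kN; rupture φR_n = 0.75×0.6×450×12×486 = 1181.0 kN; take 1181.0 kN (rupture).
Tension yield (gross): A_g = 100×12 = 1200 mm². φR_n = 0.90 × 345 × 1200 = 372.6 kN.
Governing: min(890.6, 1181.0, 372.6) = 372.6 kN → gross-section yield.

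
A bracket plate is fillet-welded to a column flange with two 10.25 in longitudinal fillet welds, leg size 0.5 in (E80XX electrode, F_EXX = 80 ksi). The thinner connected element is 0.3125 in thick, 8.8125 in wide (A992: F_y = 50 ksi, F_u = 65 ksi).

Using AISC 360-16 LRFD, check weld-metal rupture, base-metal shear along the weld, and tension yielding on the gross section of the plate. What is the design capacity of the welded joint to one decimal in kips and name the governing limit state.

123.9 kips (gross-section yield governs)

Weld metal: throat = 0.707×0.5 = 0.3535 in, L = 2×10.25 = 20.5 in. φR_n = 0.75 × 0.6 × 80 × 0.3535 × 20.5 = 260.9 kips.
Base metal shear (0.3125 in plate): yield φR_n = 1.0×0.6×50×0.3125×20.5 = 192.2 kips; rupture φR_n = 0.75×0.6×65×0.3125×20.5 = 187.4 kips; take 187.4 kips (rupture).
Tension yield (gross): A_g = 8.8125×0.3125 = 2.7539 in². φR_n = 0.90 × 50 × 2.7539 = 123.9 kips.
Governing: min(260.9, 187.4, 123.9) = 123.9 kips → gross-section yield.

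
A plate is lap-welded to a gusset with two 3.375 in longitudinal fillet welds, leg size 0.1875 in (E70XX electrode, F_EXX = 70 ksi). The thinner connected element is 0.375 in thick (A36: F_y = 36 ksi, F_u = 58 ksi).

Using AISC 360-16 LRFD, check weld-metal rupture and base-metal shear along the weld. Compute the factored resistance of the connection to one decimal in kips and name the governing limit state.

Weld metal: throat = 0.707×0.1875 = 0.13256 in, L = 2×3.375 = 6.75 in. φR_n = 0.75 × 0.6 × 70 × 0.13256 × 6.75 = 28.2 kips.
Base metal shear (0.375 in plate): yield φR_n = 1.0×0.6×36×0.375×6.75 = 54.7 kips; rupture φR_n = 0.75×0.6×58×0.375×6.75 = 66.1 kips; take 54.7 kips (yield).
Governing: min(28.2, 54.7) = 28.2 kips → weld metal.

28.2 kips (weld metal governs)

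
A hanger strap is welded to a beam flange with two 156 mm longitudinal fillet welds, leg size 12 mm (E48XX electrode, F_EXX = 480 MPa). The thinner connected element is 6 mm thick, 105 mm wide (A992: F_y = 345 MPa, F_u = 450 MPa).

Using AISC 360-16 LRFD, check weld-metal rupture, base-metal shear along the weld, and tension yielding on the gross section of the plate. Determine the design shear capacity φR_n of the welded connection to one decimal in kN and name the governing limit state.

Weld metal: throat = 0.707×12 = 8.484 mm, L = 2×156 = 312 mm. φR_n = 0.75 × 0.6 × 480 × 8.484 × 312 = 571.8 kN.
Base metal shear (6 mm plate): yield φR_n = 1.0×0.6×345×6×312 = 387.5 kN; rupture φR_n = 0.75×0.6×450×6×312 = 379.1 kN; take 379.1 kN (rupture).
Tension yield (gross): A_g = 105×6 = 630 mm². φR_n = 0.90 × 345 × 630 = 195.6 kN.
Governing: min(571.8, 379.1, 195.6) = 195.6 kN → gross-section yield.

195.6 kN (gross-section yield governs)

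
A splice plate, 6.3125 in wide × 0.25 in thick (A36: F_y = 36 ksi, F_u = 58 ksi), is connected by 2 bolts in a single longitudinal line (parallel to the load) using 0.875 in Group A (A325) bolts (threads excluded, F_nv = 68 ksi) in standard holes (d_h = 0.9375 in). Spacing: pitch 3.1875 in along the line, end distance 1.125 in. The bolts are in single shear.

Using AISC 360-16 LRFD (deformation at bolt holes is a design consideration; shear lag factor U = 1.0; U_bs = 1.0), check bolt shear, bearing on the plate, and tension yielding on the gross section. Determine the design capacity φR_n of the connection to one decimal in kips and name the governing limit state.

31.4 kips (bearing governs)

Bolt shear: A_b = π(0.875)²/4 = 0.60132 in². φR_n = 0.75 × 68 × 0.60132 × 2 × 1 = 61.3 kips.
Bearing (0.25 in plate, F_u = 58 ksi): end bolts L_c = 1.125 − 0.9375/2 = 0.65625, R_n = min(1.2×0.65625×0.25×58, 2.4×0.875×0.25×58) = 11.419 kips/bolt; interior L_c = 3.1875 − 0.9375 = 2.25, R_n = 30.45 kips/bolt. φR_n = 0.75 × (1×11.419 + 1×30.45) = 31.4 kips.
Tension yield (gross): A_g = 6.3125×0.25 = 1.5781 in². φR_n = 0.90 × 36 × 1.5781 = 51.1 kips.
Governing: min(61.3, 31.4, 51.1) = 31.4 kips → bearing.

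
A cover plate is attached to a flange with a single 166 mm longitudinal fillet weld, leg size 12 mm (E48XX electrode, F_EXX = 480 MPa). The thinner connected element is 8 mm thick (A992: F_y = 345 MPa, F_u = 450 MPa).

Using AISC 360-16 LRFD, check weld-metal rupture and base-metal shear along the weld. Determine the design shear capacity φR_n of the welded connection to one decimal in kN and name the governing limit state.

268.9 kN (base-metal shear governs)

Weld metal: throat = 0.707×12 = 8.484 mm, L = 166 mm. φR_n = 0.75 × 0.6 × 480 × 8.484 × 166 = 304.2 kN.
Base metal shear (8 mm plate): yield φR_n = 1.0×0.6×345×8×166 = 274.9 kN; rupture φR_n = 0.75×0.6×450×8×166 = 268.9 kN; take 268.9 kN (rupture).
Governing: min(304.2, 268.9) = 268.9 kN → base-metal shear.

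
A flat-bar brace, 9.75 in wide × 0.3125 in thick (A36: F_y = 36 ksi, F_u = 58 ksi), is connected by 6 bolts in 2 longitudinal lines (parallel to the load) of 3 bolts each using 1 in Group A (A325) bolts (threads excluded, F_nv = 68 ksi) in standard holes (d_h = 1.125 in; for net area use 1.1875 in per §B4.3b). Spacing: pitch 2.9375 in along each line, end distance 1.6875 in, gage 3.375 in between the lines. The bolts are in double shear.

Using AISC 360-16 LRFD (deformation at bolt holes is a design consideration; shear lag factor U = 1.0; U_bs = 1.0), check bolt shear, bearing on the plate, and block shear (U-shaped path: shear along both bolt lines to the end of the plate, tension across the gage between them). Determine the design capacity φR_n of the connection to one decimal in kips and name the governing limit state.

104.7 kips (block shear governs)

Bolt shear: A_b = π(1)²/4 = 0.7854 in². φR_n = 0.75 × 68 × 0.7854 × 6 × 2 = 480.7 kips.
Bearing (0.3125 in plate, F_u = 58 ksi): end bolts L_c = 1.6875 − 1.125/2 = 1.125, R_n = min(1.2×1.125×0.3125×58, 2.4×1×0.3125×58) = 24.469 kips/bolt; interior L_c = 2.9375 − 1.125 = 1.8125, R_n = 39.422 kips/bolt. φR_n = 0.75 × (2×24.469 + 4×39.422) = 155.0 kips.
Block shear: shear path 2×[1.6875+2×2.9375] = 2×7.5625 in, A_gv = 4.7266, A_nv = 2×(7.5625 − 2.5×1.1875)×0.3125 = 2.8711 in²; tension across gage: (3.375 − 1×1.1875)×0.3125 = 0.68359 in². R_n = min(0.6×58×2.8711, 0.6×36×4.7266) + 1.0×58×0.68359 = min(99.914, 102.09) + 39.648 = 139.56 kips. φR_n = 0.75 × 139.56 = 104.7 kips.
Governing: min(480.7, 155.0, 104.7) = 104.7 kips → block shear.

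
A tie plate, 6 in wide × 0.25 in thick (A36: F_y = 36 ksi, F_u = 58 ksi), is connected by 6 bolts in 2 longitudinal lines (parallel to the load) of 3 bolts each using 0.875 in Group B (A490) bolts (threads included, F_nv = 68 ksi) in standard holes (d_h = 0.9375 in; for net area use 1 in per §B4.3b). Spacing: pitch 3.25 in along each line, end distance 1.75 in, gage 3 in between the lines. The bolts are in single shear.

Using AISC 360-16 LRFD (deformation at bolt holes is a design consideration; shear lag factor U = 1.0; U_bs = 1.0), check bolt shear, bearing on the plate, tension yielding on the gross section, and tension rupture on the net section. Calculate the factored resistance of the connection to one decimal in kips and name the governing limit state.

43.5 kips (net-section rupture governs)

Bolt shear: A_b = π(0.875)²/4 = 0.60132 in². φR_n = 0.75 × 68 × 0.60132 × 6 × 1 = 184.0 kips.
Bearing (0.25 in plate, F_u = 58 ksi): end bolts L_c = 1.75 − 0.9375/2 = 1.28125, R_n = min(1.2×1.28125×0.25×58, 2.4×0.875×0.25×58) = 22.294 kips/bolt; interior L_c = 3.25 − 0.9375 = 2.3125, R_n = 30.45 kips/bolt. φR_n = 0.75 × (2×22.294 + 4×30.45) = 124.8 kips.
Tension yield (gross): A_g = 6×0.25 = 1.5 in². φR_n = 0.90 × 36 × 1.5 = 48.6 kips.
Tension rupture (net): A_n = (6 − 2×1)×0.25 = 1 in² (U = 1.0, A_e = A_n). φR_n = 0.75 × 58 × 1 = 43.5 kips.
Governing: min(184.0, 124.8, 48.6, 43.5) = 43.5 kips → net-section rupture.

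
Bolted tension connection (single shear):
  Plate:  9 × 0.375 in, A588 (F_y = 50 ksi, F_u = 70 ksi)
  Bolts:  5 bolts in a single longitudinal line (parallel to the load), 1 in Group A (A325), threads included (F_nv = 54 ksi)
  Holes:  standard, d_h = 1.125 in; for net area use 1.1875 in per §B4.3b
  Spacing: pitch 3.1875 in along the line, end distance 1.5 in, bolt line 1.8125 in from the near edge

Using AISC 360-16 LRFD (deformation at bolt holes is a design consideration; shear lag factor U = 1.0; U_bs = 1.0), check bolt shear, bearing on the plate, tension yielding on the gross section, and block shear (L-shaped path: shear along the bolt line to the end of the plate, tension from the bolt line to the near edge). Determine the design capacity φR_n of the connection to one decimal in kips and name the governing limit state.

129.2 kips (block shear governs)

Bolt shear: A_b = π(1)²/4 = 0.7854 in². φR_n = 0.75 × 54 × 0.7854 × 5 × 1 = 159.0 kips.
Bearing (0.375 in plate, F_u = 70 ksi): end bolts L_c = 1.5 − 1.125/2 = 0.9375, R_n = min(1.2×0.9375×0.375×70, 2.4×1×0.375×70) = 29.531 kips/bolt; interior L_c = 3.1875 − 1.125 = 2.0625, R_n = 63 kips/bolt. φR_n = 0.75 × (1×29.531 + 4×63) = 211.1 kips.
Tension yield (gross): A_g = 9×0.375 = 3.375 in². φR_n = 0.90 × 50 × 3.375 = 151.9 kips.
Block shear: shear path 1×[1.5+4×3.1875] = 1×14.25 in, A_gv = 5.3438, A_nv = 1×(14.25 − 4.5×1.1875)×0.375 = 3.3398 in²; tension to near edge: (1.8125 − 0.5×1.1875)×0.375 = 0.45703 in². R_n = min(0.6×70×3.3398, 0.6×50×5.3438) + 1.0×70×0.45703 = min(140.27, 160.31) + 31.992 = 172.26 kips. φR_n = 0.75 × 172.26 = 129.2 kips.
Governing: min(159.0, 211.1, 151.9, 129.2) = 129.2 kips → block shear.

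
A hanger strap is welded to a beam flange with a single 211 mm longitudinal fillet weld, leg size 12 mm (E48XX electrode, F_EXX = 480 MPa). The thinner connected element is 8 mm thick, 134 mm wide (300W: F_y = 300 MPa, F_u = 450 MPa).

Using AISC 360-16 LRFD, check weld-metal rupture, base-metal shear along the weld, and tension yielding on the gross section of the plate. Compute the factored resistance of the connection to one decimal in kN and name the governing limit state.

Weld metal: throat = 0.707×12 = 8.484 mm, L = 211 mm. φR_n = 0.75 × 0.6 × 480 × 8.484 × 211 = 386.7 kN.
Base metal shear (8 mm plate): yield φR_n = 1.0×0.6×300×8×211 = 303.8 kN; rupture φR_n = 0.75×0.6×450×8×211 = 341.8 kN; take 303.8 kN (yield).
Tension yield (gross): A_g = 134×8 = 1072 mm². φR_n = 0.90 × 300 × 1072 = 289.4 kN.
Governing: min(386.7, 303.8, 289.4) = 289.4 kN → gross-section yield.

289.4 kN (gross-section yield governs)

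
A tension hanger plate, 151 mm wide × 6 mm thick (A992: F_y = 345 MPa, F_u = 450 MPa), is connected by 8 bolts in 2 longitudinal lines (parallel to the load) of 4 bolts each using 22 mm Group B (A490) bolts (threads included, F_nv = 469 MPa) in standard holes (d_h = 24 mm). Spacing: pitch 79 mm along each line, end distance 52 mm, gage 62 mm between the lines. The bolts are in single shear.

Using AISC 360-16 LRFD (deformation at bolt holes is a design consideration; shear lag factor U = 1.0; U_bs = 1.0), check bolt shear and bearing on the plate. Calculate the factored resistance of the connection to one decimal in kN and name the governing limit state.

835.9 kN (bearing governs)

Bolt shear: A_b = π(22)²/4 = 380.13 mm². φR_n = 0.75 × 469 × 380.13 × 8 × 1 = 1069.7 kN.
Bearing (6 mm plate, F_u = 450 MPa): end bolts L_c = 52 − 24/2 = 40, R_n = min(1.2×40×6×450, 2.4×22×6×450) = 129.6 kN/bolt; interior L_c = 79 − 24 = 55, R_n = 142.56 kN/bolt. φR_n = 0.75 × (2×129.6 + 6×142.56) = 835.9 kN.
Governing: min(1069.7, 835.9) = 835.9 kN → bearing.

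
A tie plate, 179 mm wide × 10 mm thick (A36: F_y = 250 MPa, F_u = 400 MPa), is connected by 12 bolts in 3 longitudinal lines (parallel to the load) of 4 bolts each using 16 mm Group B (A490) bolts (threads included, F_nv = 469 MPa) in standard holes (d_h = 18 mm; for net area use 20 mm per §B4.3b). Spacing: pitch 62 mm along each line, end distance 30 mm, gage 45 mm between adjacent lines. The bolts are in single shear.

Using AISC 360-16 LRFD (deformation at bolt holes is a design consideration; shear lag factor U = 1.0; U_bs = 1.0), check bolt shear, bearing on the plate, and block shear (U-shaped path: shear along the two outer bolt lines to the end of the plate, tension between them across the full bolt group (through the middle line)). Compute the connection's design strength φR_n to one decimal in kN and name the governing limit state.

636.0 kN (block shear governs)

Bolt shear: A_b = π(16)²/4 = 201.06 mm². φR_n = 0.75 × 469 × 201.06 × 12 × 1 = 848.7 kN.
Bearing (10 mm plate, F_u = 400 MPa): end bolts L_c = 30 − 18/2 = 21, R_n = min(1.2×21×10×400, 2.4×16×10×400) = 100.8 kN/bolt; interior L_c = 62 − 18 = 44, R_n = 153.6 kN/bolt. φR_n = 0.75 × (3×100.8 + 9×153.6) = 1263.6 kN.
Block shear: shear path 2×[30+3×62] = 2×216 mm, A_gv = 4320, A_nv = 2×(216 − 3.5×20)×10 = 2920 mm²; tension across gage: (90 − 2×20)×10 = 500 mm². R_n = min(0.6×400×2920, 0.6×250×4320) + 1.0×400×500 = min(700.8, 648) + 200 = 848 kN. φR_n = 0.75 × 848 = 636.0 kN.
Governing: min(848.7, 1263.6, 636.0) = 636.0 kN → block shear.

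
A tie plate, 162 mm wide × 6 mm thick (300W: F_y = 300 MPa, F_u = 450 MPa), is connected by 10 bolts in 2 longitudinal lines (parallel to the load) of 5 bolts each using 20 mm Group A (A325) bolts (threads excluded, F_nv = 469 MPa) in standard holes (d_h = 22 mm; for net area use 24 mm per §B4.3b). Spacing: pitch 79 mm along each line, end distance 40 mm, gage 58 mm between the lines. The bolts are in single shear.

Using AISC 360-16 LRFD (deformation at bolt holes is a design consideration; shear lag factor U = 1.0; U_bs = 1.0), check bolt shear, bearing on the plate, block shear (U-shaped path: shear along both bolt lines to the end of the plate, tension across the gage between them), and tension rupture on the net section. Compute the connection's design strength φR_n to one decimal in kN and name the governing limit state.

230.9 kN (net-section rupture governs)

Bolt shear: A_b = π(20)²/4 = 314.16 mm². φR_n = 0.75 × 469 × 314.16 × 10 × 1 = 1105.1 kN.
Bearing (6 mm plate, F_u = 450 MPa): end bolts L_c = 40 − 22/2 = 29, R_n = min(1.2×29×6×450, 2.4×20×6×450) = 93.96 kN/bolt; interior L_c = 79 − 22 = 57, R_n = 129.6 kN/bolt. φR_n = 0.75 × (2×93.96 + 8×129.6) = 918.5 kN.
Block shear: shear path 2×[40+4×79] = 2×356 mm, A_gv = 4272, A_nv = 2×(356 − 4.5×24)×6 = 2976 mm²; tension across gage: (58 − 1×24)×6 = 204 mm². R_n = min(0.6×450×2976, 0.6×300×4272) + 1.0×450×204 = min(803.52, 768.96) + 91.8 = 860.76 kN. φR_n = 0.75 × 860.76 = 645.6 kN.
Tension rupture (net): A_n = (162 − 2×24)×6 = 684 mm² (U = 1.0, A_e = A_n). φR_n = 0.75 × 450 × 684 = 230.9 kN.
Governing: min(1105.1, 918.5, 645.6, 230.9) = 230.9 kN → net-section rupture.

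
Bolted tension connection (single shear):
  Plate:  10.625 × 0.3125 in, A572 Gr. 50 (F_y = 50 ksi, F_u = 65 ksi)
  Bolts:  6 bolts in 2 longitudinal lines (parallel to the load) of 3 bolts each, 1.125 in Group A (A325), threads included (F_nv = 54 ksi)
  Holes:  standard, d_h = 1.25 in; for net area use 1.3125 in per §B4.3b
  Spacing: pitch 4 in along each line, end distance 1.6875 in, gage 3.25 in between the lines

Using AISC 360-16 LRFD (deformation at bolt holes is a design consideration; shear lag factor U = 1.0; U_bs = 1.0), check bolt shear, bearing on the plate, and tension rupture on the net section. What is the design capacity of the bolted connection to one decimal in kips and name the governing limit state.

Bolt shear: A_b = π(1.125)²/4 = 0.99402 in². φR_n = 0.75 × 54 × 0.99402 × 6 × 1 = 241.5 kips.
Bearing (0.3125 in plate, F_u = 65 ksi): end bolts L_c = 1.6875 − 1.25/2 = 1.0625, R_n = min(1.2×1.0625×0.3125×65, 2.4×1.125×0.3125×65) = 25.898 kips/bolt; interior L_c = 4 − 1.25 = 2.75, R_n = 54.844 kips/bolt. φR_n = 0.75 × (2×25.898 + 4×54.844) = 203.4 kips.
Tension rupture (net): A_n = (10.625 − 2×1.3125)×0.3125 = 2.5 in² (U = 1.0, A_e = A_n). φR_n = 0.75 × 65 × 2.5 = 121.9 kips.
Governing: min(241.5, 203.4, 121.9) = 121.9 kips → net-section rupture.

121.9 kips (net-section rupture governs)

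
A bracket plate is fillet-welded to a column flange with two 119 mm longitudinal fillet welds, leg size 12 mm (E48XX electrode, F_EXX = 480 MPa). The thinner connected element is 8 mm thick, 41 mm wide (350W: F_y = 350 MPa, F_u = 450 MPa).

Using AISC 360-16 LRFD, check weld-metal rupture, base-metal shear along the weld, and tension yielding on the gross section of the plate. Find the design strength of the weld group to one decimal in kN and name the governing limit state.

Weld metal: throat = 0.707×12 = 8.484 mm, L = 2×119 = 238 mm. φR_n = 0.75 × 0.6 × 480 × 8.484 × 238 = 436.1 kN.
Base metal shear (8 mm plate): yield φR_n = 1.0×0.6×350×8×238 = 399.8 kN; rupture φR_n = 0.75×0.6×450×8×238 = 385.6 kN; take 385.6 kN (rupture).
Tension yield (gross): A_g = 41×8 = 328 mm². φR_n = 0.90 × 350 × 328 = 103.3 kN.
Governing: min(436.1, 385.6, 103.3) = 103.3 kN → gross-section yield.

103.3 kN (gross-section yield governs)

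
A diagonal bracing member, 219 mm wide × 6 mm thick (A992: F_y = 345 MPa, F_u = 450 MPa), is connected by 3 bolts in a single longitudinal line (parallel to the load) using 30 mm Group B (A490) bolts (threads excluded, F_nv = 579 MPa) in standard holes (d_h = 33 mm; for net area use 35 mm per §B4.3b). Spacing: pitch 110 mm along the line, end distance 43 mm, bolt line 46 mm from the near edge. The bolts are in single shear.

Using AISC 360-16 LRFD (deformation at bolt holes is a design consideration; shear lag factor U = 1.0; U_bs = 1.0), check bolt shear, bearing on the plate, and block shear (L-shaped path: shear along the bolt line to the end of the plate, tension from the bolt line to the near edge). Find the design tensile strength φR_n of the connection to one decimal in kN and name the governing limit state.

Bolt shear: A_b = π(30)²/4 = 706.86 mm². φR_n = 0.75 × 579 × 706.86 × 3 × 1 = 920.9 kN.
Bearing (6 mm plate, F_u = 450 MPa): end bolts L_c = 43 − 33/2 = 26.5, R_n = min(1.2×26.5×6×450, 2.4×30×6×450) = 85.86 kN/bolt; interior L_c = 110 − 33 = 77, R_n = 194.4 kN/bolt. φR_n = 0.75 × (1×85.86 + 2×194.4) = 356.0 kN.
Block shear: shear path 1×[43+2×110] = 1×263 mm, A_gv = 1578, A_nv = 1×(263 − 2.5×35)×6 = 1053 mm²; tension to near edge: (46 − 0.5×35)×6 = 171 mm². R_n = min(0.6×450×1053, 0.6×345×1578) + 1.0×450×171 = min(284.31, 326.65) + 76.95 = 361.26 kN. φR_n = 0.75 × 361.26 = 270.9 kN.
Governing: min(920.9, 356.0, 270.9) = 270.9 kN → block shear.

270.9 kN (block shear governs)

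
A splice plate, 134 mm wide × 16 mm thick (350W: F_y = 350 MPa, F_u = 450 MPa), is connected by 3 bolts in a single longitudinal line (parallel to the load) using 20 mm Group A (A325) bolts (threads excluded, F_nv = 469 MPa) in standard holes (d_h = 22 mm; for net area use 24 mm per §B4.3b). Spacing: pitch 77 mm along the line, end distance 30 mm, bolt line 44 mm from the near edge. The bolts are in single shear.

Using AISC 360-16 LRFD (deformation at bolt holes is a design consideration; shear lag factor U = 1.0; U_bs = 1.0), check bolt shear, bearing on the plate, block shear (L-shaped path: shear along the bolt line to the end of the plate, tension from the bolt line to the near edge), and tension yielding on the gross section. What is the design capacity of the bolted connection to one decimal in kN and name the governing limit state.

Bolt shear: A_b = π(20)²/4 = 314.16 mm². φR_n = 0.75 × 469 × 314.16 × 3 × 1 = 331.5 kN.
Bearing (16 mm plate, F_u = 450 MPa): end bolts L_c = 30 − 22/2 = 19, R_n = min(1.2×19×16×450, 2.4×20×16×450) = 164.16 kN/bolt; interior L_c = 77 − 22 = 55, R_n = 345.6 kN/bolt. φR_n = 0.75 × (1×164.16 + 2×345.6) = 641.5 kN.
Block shear: shear path 1×[30+2×77] = 1×184 mm, A_gv = 2944, A_nv = 1×(184 − 2.5×24)×16 = 1984 mm²; tension to near edge: (44 − 0.5×24)×16 = 512 mm². R_n = min(0.6×450×1984, 0.6×350×2944) + 1.0×450×512 = min(535.68, 618.24) + 230.4 = 766.08 kN. φR_n = 0.75 × 766.08 = 574.6 kN.
Tension yield (gross): A_g = 134×16 = 2144 mm². φR_n = 0.90 × 350 × 2144 = 675.4 kN.
Governing: min(331.5, 641.5, 574.6, 675.4) = 331.5 kN → bolt shear.

331.5 kN (bolt shear governs)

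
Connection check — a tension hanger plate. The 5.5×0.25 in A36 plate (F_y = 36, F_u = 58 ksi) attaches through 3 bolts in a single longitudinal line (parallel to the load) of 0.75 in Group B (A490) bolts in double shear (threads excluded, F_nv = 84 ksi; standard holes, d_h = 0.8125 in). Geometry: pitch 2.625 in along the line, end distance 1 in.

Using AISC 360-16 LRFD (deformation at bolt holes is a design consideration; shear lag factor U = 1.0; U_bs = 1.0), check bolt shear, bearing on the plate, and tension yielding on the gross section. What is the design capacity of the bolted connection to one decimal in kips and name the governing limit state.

44.6 kips (gross-section yield governs)

Bolt shear: A_b = π(0.75)²/4 = 0.44179 in². φR_n = 0.75 × 84 × 0.44179 × 3 × 2 = 167.0 kips.
Bearing (0.25 in plate, F_u = 58 ksi): end bolts L_c = 1 − 0.8125/2 = 0.59375, R_n = min(1.2×0.59375×0.25×58, 2.4×0.75×0.25×58) = 10.331 kips/bolt; interior L_c = 2.625 − 0.8125 = 1.8125, R_n = 26.1 kips/bolt. φR_n = 0.75 × (1×10.331 + 2×26.1) = 46.9 kips.
Tension yield (gross): A_g = 5.5×0.25 = 1.375 in². φR_n = 0.90 × 36 × 1.375 = 44.6 kips.
Governing: min(167.0, 46.9, 44.6) = 44.6 kips → gross-section yield.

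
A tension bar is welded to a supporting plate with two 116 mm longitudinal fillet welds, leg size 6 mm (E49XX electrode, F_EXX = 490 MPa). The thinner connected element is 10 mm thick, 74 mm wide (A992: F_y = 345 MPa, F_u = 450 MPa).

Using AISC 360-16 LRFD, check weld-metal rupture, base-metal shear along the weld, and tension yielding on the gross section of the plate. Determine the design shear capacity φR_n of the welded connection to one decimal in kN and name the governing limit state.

217.0 kN (weld metal governs)

Weld metal: throat = 0.707×6 = 4.242 mm, L = 2×116 = 232 mm. φR_n = 0.75 × 0.6 × 490 × 4.242 × 232 = 217.0 kN.
Base metal shear (10 mm plate): yield φR_n = 1.0×0.6×345×10×232 = 480.2 kN; rupture φR_n = 0.75×0.6×450×10×232 = 469.8 kN; take 469.8 kN (rupture).
Tension yield (gross): A_g = 74×10 = 740 mm². φR_n = 0.90 × 345 × 740 = 229.8 kN.
Governing: min(217.0, 469.8, 229.8) = 217.0 kN → weld metal.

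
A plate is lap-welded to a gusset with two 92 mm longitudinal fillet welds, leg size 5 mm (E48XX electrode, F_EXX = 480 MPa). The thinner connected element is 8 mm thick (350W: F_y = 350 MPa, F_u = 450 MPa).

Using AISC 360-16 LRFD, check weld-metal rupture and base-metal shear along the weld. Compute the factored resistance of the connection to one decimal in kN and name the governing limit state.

140.5 kN (weld metal governs)

Weld metal: throat = 0.707×5 = 3.535 mm, L = 2×92 = 184 mm. φR_n = 0.75 × 0.6 × 480 × 3.535 × 184 = 140.5 kN.
Base metal shear (8 mm plate): yield φR_n = 1.0×0.6×350×8×184 = 309.1 kN; rupture φR_n = 0.75×0.6×450×8×184 = 298.1 kN; take 298.1 kN (rupture).
Governing: min(140.5, 298.1) = 140.5 kN → weld metal.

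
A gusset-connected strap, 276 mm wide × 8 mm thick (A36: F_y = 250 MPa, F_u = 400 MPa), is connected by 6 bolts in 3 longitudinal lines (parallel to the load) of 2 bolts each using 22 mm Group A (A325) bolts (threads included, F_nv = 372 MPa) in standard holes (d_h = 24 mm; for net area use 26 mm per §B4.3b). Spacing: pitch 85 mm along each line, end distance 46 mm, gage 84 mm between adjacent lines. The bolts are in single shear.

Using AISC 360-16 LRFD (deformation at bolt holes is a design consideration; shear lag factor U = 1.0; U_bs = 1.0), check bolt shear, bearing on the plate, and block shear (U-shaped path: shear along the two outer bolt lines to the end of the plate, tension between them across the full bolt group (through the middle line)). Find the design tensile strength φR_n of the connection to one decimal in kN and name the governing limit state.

Bolt shear: A_b = π(22)²/4 = 380.13 mm². φR_n = 0.75 × 372 × 380.13 × 6 × 1 = 636.3 kN.
Bearing (8 mm plate, F_u = 400 MPa): end bolts L_c = 46 − 24/2 = 34, R_n = min(1.2×34×8×400, 2.4×22×8×400) = 130.56 kN/bolt; interior L_c = 85 − 24 = 61, R_n = 168.96 kN/bolt. φR_n = 0.75 × (3×130.56 + 3×168.96) = 673.9 kN.
Block shear: shear path 2×[46+1×85] = 2×131 mm, A_gv = 2096, A_nv = 2×(131 − 1.5×26)×8 = 1472 mm²; tension across gage: (168 − 2×26)×8 = 928 mm². R_n = min(0.6×400×1472, 0.6×250×2096) + 1.0×400×928 = min(353.28, 314.4) + 371.2 = 685.6 kN. φR_n = 0.75 × 685.6 = 514.2 kN.
Governing: min(636.3, 673.9, 514.2) = 514.2 kN → block shear.

514.2 kN (block shear governs)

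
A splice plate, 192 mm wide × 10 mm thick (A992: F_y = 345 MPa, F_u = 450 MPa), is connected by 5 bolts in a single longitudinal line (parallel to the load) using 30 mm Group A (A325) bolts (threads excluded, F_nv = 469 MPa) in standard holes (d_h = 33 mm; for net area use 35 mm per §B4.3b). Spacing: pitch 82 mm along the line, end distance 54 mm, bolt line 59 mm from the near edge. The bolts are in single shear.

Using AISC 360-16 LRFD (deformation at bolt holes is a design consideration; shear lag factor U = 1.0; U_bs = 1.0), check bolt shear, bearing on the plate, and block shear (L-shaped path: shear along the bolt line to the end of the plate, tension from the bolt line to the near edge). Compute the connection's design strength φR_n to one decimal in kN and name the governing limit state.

594.7 kN (block shear governs)

Bolt shear: A_b = π(30)²/4 = 706.86 mm². φR_n = 0.75 × 469 × 706.86 × 5 × 1 = 1243.2 kN.
Bearing (10 mm plate, F_u = 450 MPa): end bolts L_c = 54 − 33/2 = 37.5, R_n = min(1.2×37.5×10×450, 2.4×30×10×450) = 202.5 kN/bolt; interior L_c = 82 − 33 = 49, R_n = 264.6 kN/bolt. φR_n = 0.75 × (1×202.5 + 4×264.6) = 945.7 kN.
Block shear: shear path 1×[54+4×82] = 1×382 mm, A_gv = 3820, A_nv = 1×(382 − 4.5×35)×10 = 2245 mm²; tension to near edge: (59 − 0.5×35)×10 = 415 mm². R_n = min(0.6×450×2245, 0.6×345×3820) + 1.0×450×415 = min(606.15, 790.74) + 186.75 = 792.9 kN. φR_n = 0.75 × 792.9 = 594.7 kN.
Governing: min(1243.2, 945.7, 594.7) = 594.7 kN → block shear.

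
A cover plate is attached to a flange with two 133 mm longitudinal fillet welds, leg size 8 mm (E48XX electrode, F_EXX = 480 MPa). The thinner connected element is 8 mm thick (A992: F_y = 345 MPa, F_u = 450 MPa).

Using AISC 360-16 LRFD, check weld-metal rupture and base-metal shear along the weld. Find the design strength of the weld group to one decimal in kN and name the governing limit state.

325.0 kN (weld metal governs)

Weld metal: throat = 0.707×8 = 5.656 mm, L = 2×133 = 266 mm. φR_n = 0.75 × 0.6 × 480 × 5.656 × 266 = 325.0 kN.
Base metal shear (8 mm plate): yield φR_n = 1.0×0.6×345×8×266 = 440.5 kN; rupture φR_n = 0.75×0.6×450×8×266 = 430.9 kN; take 430.9 kN (rupture).
Governing: min(325.0, 430.9) = 325.0 kN → weld metal.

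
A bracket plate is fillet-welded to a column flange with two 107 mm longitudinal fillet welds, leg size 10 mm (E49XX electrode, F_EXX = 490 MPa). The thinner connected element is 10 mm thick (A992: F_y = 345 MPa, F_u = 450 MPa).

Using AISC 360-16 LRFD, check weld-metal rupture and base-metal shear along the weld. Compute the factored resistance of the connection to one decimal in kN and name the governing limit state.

Weld metal: throat = 0.707×10 = 7.07 mm, L = 2×107 = 214 mm. φR_n = 0.75 × 0.6 × 490 × 7.07 × 214 = 333.6 kN.
Base metal shear (10 mm plate): yield φR_n = 1.0×0.6×345×10×214 = 443.0 kN; rupture φR_n = 0.75×0.6×450×10×214 = 433.4 kN; take 433.4 kN (rupture).
Governing: min(333.6, 433.4) = 333.6 kN → weld metal.

333.6 kN (weld metal governs)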